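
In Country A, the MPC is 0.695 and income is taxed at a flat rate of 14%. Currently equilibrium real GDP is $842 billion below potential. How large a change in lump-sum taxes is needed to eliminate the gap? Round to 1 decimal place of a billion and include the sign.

−$487.4 billion

Spending multiplier = 1/(1 − c(1−t)) = 1/(1 − 0.695×0.86) = 1/0.4023 ≈ 2.486.
Tax multiplier = −c·k = −0.695/0.4023 ≈ −1.728. Need ΔY = +$842 billion, so ΔT = ΔY/(−c·k) = −(+$842 billion) × 0.4023 / 0.695 ≈ −$487.4 billion.
The government should cut lump-sum taxes by $487.4 billion.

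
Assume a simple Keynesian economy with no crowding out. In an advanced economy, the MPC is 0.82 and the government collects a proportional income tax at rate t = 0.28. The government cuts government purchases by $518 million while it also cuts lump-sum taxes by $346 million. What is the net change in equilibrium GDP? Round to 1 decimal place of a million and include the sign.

−$572.0 million

Expenditure multiplier = 1/(1 − c(1−t)) = 1/(1 − 0.82×0.72) = 1/0.4096 ≈ 2.441.
ΔG contributes k·ΔG = (−$518 million) / 0.4096 ≈ −$1,264.6 million.
ΔT of −$346 million changes first-round spending by −c·ΔT = +$283.72 million, contributing k·(−c·ΔT) = (+$283.72 million) / 0.4096 ≈ +$692.7 million.
Net ΔY = k(ΔG − c·ΔT) = (−$234.28 million) / 0.4096 ≈ −$572 million.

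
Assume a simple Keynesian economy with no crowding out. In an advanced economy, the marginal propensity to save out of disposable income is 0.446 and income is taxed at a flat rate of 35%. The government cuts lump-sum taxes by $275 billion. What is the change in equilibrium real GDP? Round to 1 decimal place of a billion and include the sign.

+$238.1 billion

MPC = 1 − MPS = 1 − 0.446 = 0.554.
A lump-sum tax change of −$275 billion shifts disposable income by +$275 billion; first-round consumption changes by −c × ΔT = −0.554 × (−$275 billion) = +$152.35 billion.
Expenditure multiplier = 1/(1 − c(1−t)) = 1/(1 − 0.554×0.65) = 1/0.6399 ≈ 1.563.
The tax multiplier is −c × k ≈ −0.866, so ΔY = k × (−c·ΔT) = (+$152.35 billion) / 0.6399 ≈ +$238.1 billion.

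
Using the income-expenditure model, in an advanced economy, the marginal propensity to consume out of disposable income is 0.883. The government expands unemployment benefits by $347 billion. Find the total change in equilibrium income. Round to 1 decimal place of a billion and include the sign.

The transfer change shifts disposable income by +$347 billion, so first-round consumption changes by c·ΔTR = 0.883 × (+$347 billion) = +$306.401 billion.
Expenditure multiplier = 1/(1 − MPC) = 1/(1 − 0.883) = 1/0.117 ≈ 8.547.
The transfer multiplier is c × k ≈ 7.547, so ΔY = k × (c·ΔTR) = (+$306.401 billion) / 0.117 ≈ +$2,618.8 billion.

+$2,618.8 billion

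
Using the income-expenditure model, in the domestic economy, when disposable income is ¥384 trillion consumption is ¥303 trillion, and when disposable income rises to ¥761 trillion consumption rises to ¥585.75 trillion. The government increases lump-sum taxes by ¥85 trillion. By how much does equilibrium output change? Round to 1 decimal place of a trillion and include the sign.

−¥255.0 trillion

MPC = ΔC/ΔYd = (585.75 − 303)/(761 − 384) = 282.75/377 = 0.75.
A lump-sum tax change of +¥85 trillion shifts disposable income by −¥85 trillion; first-round consumption changes by −c × ΔT = −0.75 × (+¥85 trillion) = −¥63.75 trillion.
Expenditure multiplier = 1/(1 − MPC) = 1/(1 − 0.75) = 1/0.25 = 4.
The tax multiplier is −c × k = −3, so ΔY = k × (−c·ΔT) = (−¥63.75 trillion) / 0.25 = −¥255 trillion.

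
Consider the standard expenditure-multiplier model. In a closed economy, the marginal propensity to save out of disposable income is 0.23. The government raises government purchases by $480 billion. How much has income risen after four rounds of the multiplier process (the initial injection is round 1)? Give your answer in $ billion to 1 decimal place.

MPC = 1 − MPS = 1 − 0.23 = 0.77.
Round 1 adds ΔG = $480 billion; each later round is MPC = 0.77 times the previous.
After 4 rounds: 480 + 369.6 + 284.592 + 219.13584 = ΔG·(1 − c^4)/(1 − c) = 480 × (1 − 0.35153041)/0.23 ≈ $1,353.3 billion.

$1,353.3 billion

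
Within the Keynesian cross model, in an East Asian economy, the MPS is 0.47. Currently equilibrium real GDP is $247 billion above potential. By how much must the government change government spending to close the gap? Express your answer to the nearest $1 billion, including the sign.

MPC = 1 − MPS = 1 − 0.47 = 0.53.
Spending multiplier = 1/(1 − MPC) = 1/(1 − 0.53) = 1/0.47 ≈ 2.128.
Need ΔY = −$247 billion, so ΔG = ΔY/k = (−$247 billion) × 0.47 ≈ −$116 billion.
The government should cut government spending by $116 billion.

−$116 billion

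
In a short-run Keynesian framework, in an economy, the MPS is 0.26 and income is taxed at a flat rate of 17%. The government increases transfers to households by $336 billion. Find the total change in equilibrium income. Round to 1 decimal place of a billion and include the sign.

MPC = 1 − MPS = 1 − 0.26 = 0.74.
The transfer change shifts disposable income by +$336 billion, so first-round consumption changes by c·ΔTR = 0.74 × (+$336 billion) = +$248.64 billion.
Expenditure multiplier = 1/(1 − c(1−t)) = 1/(1 − 0.74×0.83) = 1/0.3858 ≈ 2.592.
The transfer multiplier is c × k ≈ 1.918, so ΔY = k × (c·ΔTR) = (+$248.64 billion) / 0.3858 ≈ +$644.5 billion.

+$644.5 billion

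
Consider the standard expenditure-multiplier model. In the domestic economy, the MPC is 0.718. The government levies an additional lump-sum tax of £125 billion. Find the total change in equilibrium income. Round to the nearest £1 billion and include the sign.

A lump-sum tax change of +£125 billion shifts disposable income by −£125 billion; first-round consumption changes by −c × ΔT = −0.718 × (+£125 billion) = −£89.75 billion.
Expenditure multiplier = 1/(1 − MPC) = 1/(1 − 0.718) = 1/0.282 ≈ 3.546.
The tax multiplier is −c × k ≈ −2.546, so ΔY = k × (−c·ΔT) = (−£89.75 billion) / 0.282 ≈ −£318 billion.

−£318 billion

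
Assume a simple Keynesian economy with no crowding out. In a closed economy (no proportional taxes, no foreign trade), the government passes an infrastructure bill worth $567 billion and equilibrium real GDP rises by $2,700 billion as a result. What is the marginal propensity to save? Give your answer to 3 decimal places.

Implied spending multiplier k = ΔY/ΔG = 2,700/567 ≈ 4.7619.
Since k = 1/(1 − MPC), MPC = 1 − 1/k = 1 − ΔG/ΔY = 1 − 567/2,700 = 0.790.
MPS = 1 − MPC = 0.210.

0.210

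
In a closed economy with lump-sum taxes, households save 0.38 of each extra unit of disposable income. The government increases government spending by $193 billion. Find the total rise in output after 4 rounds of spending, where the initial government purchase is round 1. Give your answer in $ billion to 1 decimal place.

$432.8 billion

MPC = 1 − MPS = 1 − 0.38 = 0.62.
Round 1 adds ΔG = $193 billion; each later round is MPC = 0.62 times the previous.
After 4 rounds: 193 + 119.66 + 74.1892 + 45.997304 = ΔG·(1 − c^4)/(1 − c) = 193 × (1 − 0.14776336)/0.38 ≈ $432.8 billion.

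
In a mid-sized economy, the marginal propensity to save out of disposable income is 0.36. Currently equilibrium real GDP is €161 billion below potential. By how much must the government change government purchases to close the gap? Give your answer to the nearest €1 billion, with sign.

MPC = 1 − MPS = 1 − 0.36 = 0.64.
Spending multiplier = 1/(1 − MPC) = 1/(1 − 0.64) = 1/0.36 ≈ 2.778.
Need ΔY = +€161 billion, so ΔG = ΔY/k = (+€161 billion) × 0.36 ≈ +€58 billion.
The government should increase government purchases by €58 billion.

+€58 billion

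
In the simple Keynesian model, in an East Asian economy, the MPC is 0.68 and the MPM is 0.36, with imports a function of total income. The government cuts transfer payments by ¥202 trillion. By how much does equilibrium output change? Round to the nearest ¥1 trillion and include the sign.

The transfer change shifts disposable income by −¥202 trillion, so first-round consumption changes by c·ΔTR = 0.68 × (−¥202 trillion) = −¥137.36 trillion.
Expenditure multiplier = 1/(1 − c + m) = 1/(1 − 0.68 + 0.36) = 1/0.68 ≈ 1.471.
The transfer multiplier is c × k = 1, so ΔY = k × (c·ΔTR) = (−¥137.36 trillion) / 0.68 = −¥202 trillion.

−¥202 trillion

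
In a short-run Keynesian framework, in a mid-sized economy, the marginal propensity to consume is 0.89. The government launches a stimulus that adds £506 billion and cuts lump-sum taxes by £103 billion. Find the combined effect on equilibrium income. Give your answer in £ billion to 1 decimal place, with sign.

+£5,433.4 billion

Expenditure multiplier = 1/(1 − MPC) = 1/(1 − 0.89) = 1/0.11 ≈ 9.091.
ΔG contributes k·ΔG = (+£506 billion) / 0.11 = +£4,600 billion.
ΔT of −£103 billion changes first-round spending by −c·ΔT = +£91.67 billion, contributing k·(−c·ΔT) = (+£91.67 billion) / 0.11 ≈ +£833.4 billion.
Net ΔY = k(ΔG − c·ΔT) = (+£597.67 billion) / 0.11 ≈ +£5,433.4 billion.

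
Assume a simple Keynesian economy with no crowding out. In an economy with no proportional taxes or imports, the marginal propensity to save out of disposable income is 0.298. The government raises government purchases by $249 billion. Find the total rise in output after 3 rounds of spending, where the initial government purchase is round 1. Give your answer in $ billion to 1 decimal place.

MPC = 1 − MPS = 1 − 0.298 = 0.702.
Round 1 adds ΔG = $249 billion; each later round is MPC = 0.702 times the previous.
After 3 rounds: 249 + 174.798 + 122.708196 = ΔG·(1 − c^3)/(1 − c) = 249 × (1 − 0.345948408)/0.298 ≈ $546.5 billion.

$546.5 billion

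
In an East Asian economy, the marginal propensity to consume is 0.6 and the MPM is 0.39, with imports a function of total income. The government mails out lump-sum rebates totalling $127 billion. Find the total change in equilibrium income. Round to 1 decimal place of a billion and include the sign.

A lump-sum tax change of −$127 billion shifts disposable income by +$127 billion; first-round consumption changes by −c × ΔT = −0.6 × (−$127 billion) = +$76.2 billion.
Expenditure multiplier = 1/(1 − c + m) = 1/(1 − 0.6 + 0.39) = 1/0.79 ≈ 1.266.
The tax multiplier is −c × k ≈ −0.759, so ΔY = k × (−c·ΔT) = (+$76.2 billion) / 0.79 ≈ +$96.5 billion.

+$96.5 billion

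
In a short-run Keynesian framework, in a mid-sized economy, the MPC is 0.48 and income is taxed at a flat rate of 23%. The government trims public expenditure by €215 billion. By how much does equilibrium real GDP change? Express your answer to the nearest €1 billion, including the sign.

−€341 billion

Spending multiplier = 1/(1 − c(1−t)) = 1/(1 − 0.48×0.77) = 1/0.6304 ≈ 1.586.
ΔY = k × ΔG = (−€215 billion) / 0.6304 ≈ −€341 billion.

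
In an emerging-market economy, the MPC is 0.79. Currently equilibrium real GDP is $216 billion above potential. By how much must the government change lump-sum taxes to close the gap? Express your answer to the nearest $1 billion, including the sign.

+$57 billion

Spending multiplier = 1/(1 − MPC) = 1/(1 − 0.79) = 1/0.21 ≈ 4.762.
Tax multiplier = −c·k = −0.79/0.21 ≈ −3.762. Need ΔY = −$216 billion, so ΔT = ΔY/(−c·k) = −(−$216 billion) × 0.21 / 0.79 ≈ +$57 billion.
The government should raise lump-sum taxes by $57 billion.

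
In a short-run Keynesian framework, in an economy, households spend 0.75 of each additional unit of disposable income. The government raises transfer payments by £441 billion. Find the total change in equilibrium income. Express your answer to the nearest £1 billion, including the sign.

The transfer change shifts disposable income by +£441 billion, so first-round consumption changes by c·ΔTR = 0.75 × (+£441 billion) = +£330.75 billion.
Expenditure multiplier = 1/(1 − MPC) = 1/(1 − 0.75) = 1/0.25 = 4.
The transfer multiplier is c × k = 3, so ΔY = k × (c·ΔTR) = (+£330.75 billion) / 0.25 = +£1,323 billion.

+£1,323 billion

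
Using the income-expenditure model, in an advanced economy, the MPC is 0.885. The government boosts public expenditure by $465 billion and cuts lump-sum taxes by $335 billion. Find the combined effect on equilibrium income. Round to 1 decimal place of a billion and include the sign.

+$6,621.5 billion

Expenditure multiplier = 1/(1 − MPC) = 1/(1 − 0.885) = 1/0.115 ≈ 8.696.
ΔG contributes k·ΔG = (+$465 billion) / 0.115 ≈ +$4,043.5 billion.
ΔT of −$335 billion changes first-round spending by −c·ΔT = +$296.475 billion, contributing k·(−c·ΔT) = (+$296.475 billion) / 0.115 ≈ +$2,578 billion.
Net ΔY = k(ΔG − c·ΔT) = (+$761.475 billion) / 0.115 ≈ +$6,621.5 billion.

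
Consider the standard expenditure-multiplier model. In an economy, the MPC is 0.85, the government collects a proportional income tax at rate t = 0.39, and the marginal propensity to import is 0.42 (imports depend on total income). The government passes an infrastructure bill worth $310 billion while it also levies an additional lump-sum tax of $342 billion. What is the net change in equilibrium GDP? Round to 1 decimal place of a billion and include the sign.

+$21.4 billion

Expenditure multiplier = 1/(1 − c(1−t) + m) = 1/(1 − 0.85×0.61 + 0.42) = 1/0.9015 ≈ 1.109.
ΔG contributes k·ΔG = (+$310 billion) / 0.9015 ≈ +$343.9 billion.
ΔT of +$342 billion changes first-round spending by −c·ΔT = −$290.7 billion, contributing k·(−c·ΔT) = (−$290.7 billion) / 0.9015 ≈ −$322.5 billion.
Net ΔY = k(ΔG − c·ΔT) = (+$19.3 billion) / 0.9015 ≈ +$21.4 billion.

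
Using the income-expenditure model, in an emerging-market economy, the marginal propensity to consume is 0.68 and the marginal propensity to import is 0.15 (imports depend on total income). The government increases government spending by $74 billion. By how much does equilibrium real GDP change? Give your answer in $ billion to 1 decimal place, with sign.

Spending multiplier = 1/(1 − c + m) = 1/(1 − 0.68 + 0.15) = 1/0.47 ≈ 2.128.
ΔY = k × ΔG = (+$74 billion) / 0.47 ≈ +$157.4 billion.

+$157.4 billion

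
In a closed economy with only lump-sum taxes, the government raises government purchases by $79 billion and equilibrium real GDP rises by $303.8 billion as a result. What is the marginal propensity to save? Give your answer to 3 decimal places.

0.260

Implied spending multiplier k = ΔY/ΔG = 303.8/79 ≈ 3.8456.
Since k = 1/(1 − MPC), MPC = 1 − 1/k = 1 − ΔG/ΔY = 1 − 79/303.8 ≈ 0.740.
MPS = 1 − MPC = 0.260.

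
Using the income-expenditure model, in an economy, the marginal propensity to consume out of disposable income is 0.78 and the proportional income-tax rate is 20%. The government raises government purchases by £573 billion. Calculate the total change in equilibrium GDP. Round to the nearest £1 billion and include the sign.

+£1,524 billion

Government-spending multiplier = 1/(1 − c(1−t)) = 1/(1 − 0.78×0.8) = 1/0.376 ≈ 2.66.
ΔY = k × ΔG = (+£573 billion) / 0.376 ≈ +£1,524 billion.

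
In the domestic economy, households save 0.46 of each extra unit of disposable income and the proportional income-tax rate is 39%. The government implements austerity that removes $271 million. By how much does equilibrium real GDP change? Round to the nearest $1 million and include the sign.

MPC = 1 − MPS = 1 − 0.46 = 0.54.
Government-spending multiplier = 1/(1 − c(1−t)) = 1/(1 − 0.54×0.61) = 1/0.6706 ≈ 1.491.
ΔY = k × ΔG = (−$271 million) / 0.6706 ≈ −$404 million.

−$404 million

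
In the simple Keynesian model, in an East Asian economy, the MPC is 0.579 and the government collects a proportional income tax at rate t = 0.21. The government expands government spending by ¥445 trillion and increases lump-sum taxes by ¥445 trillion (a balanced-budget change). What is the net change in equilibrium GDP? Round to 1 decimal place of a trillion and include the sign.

Expenditure multiplier = 1/(1 − c(1−t)) = 1/(1 − 0.579×0.79) = 1/0.54259 ≈ 1.843.
ΔG contributes k·ΔG = (+¥445 trillion) / 0.54259 ≈ +¥820.1 trillion.
ΔT of +¥445 trillion changes first-round spending by −c·ΔT = −¥257.655 trillion, contributing k·(−c·ΔT) = (−¥257.655 trillion) / 0.54259 ≈ −¥474.9 trillion.
Net ΔY = k(ΔG − c·ΔT) = (+¥187.345 trillion) / 0.54259 ≈ +¥345.3 trillion.

+¥345.3 trillion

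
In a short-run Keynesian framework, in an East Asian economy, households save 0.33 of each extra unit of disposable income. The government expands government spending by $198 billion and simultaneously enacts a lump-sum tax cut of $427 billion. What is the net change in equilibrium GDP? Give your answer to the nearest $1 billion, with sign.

MPC = 1 − MPS = 1 − 0.33 = 0.67.
Expenditure multiplier = 1/(1 − MPC) = 1/(1 − 0.67) = 1/0.33 ≈ 3.03.
ΔG contributes k·ΔG = (+$198 billion) / 0.33 = +$600 billion.
ΔT of −$427 billion changes first-round spending by −c·ΔT = +$286.09 billion, contributing k·(−c·ΔT) = (+$286.09 billion) / 0.33 ≈ +$866.9 billion.
Net ΔY = k(ΔG − c·ΔT) = (+$484.09 billion) / 0.33 ≈ +$1,467 billion.

+$1,467 billion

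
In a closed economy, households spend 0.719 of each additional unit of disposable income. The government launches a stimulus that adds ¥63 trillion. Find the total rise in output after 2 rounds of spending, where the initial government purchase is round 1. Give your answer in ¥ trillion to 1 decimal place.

Round 1 adds ΔG = ¥63 trillion; each later round is MPC = 0.719 times the previous.
After 2 rounds: 63 + 45.297 = ΔG·(1 − c^2)/(1 − c) = 63 × (1 − 0.516961)/0.281 ≈ ¥108.3 trillion.

¥108.3 trillion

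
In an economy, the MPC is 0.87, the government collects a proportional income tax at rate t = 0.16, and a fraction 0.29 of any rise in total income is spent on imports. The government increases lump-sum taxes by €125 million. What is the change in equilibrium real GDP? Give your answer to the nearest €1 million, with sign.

−€194 million

A lump-sum tax change of +€125 million shifts disposable income by −€125 million; first-round consumption changes by −c × ΔT = −0.87 × (+€125 million) = −€108.75 million.
Expenditure multiplier = 1/(1 − c(1−t) + m) = 1/(1 − 0.87×0.84 + 0.29) = 1/0.5592 ≈ 1.788.
The tax multiplier is −c × k ≈ −1.556, so ΔY = k × (−c·ΔT) = (−€108.75 million) / 0.5592 ≈ −€194 million.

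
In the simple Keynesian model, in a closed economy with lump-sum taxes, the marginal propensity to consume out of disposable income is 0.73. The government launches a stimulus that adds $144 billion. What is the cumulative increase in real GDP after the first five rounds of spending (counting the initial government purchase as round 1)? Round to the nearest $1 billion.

$423 billion

Round 1 adds ΔG = $144 billion; each later round is MPC = 0.73 times the previous.
After 5 rounds: 144 + 105.12 + 76.7376 + 56.018448 + 40.89346704 = ΔG·(1 − c^5)/(1 − c) = 144 × (1 − 0.2073071593)/0.27 ≈ $423 billion.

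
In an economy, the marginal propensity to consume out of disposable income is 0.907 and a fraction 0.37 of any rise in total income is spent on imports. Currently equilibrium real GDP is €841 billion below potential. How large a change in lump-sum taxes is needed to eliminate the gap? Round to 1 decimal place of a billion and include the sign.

Spending multiplier = 1/(1 − c + m) = 1/(1 − 0.907 + 0.37) = 1/0.463 ≈ 2.16.
Tax multiplier = −c·k = −0.907/0.463 ≈ −1.959. Need ΔY = +€841 billion, so ΔT = ΔY/(−c·k) = −(+€841 billion) × 0.463 / 0.907 ≈ −€429.3 billion.
The government should cut lump-sum taxes by €429.3 billion.

−€429.3 billion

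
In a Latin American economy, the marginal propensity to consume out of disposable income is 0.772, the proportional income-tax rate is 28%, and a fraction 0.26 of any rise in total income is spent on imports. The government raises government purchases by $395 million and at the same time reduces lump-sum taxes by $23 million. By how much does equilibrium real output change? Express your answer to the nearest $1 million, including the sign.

+$586 million

Expenditure multiplier = 1/(1 − c(1−t) + m) = 1/(1 − 0.772×0.72 + 0.26) = 1/0.70416 ≈ 1.42.
ΔG contributes k·ΔG = (+$395 million) / 0.70416 ≈ +$561 million.
ΔT of −$23 million changes first-round spending by −c·ΔT = +$17.756 million, contributing k·(−c·ΔT) = (+$17.756 million) / 0.70416 ≈ +$25.2 million.
Net ΔY = k(ΔG − c·ΔT) = (+$412.756 million) / 0.70416 ≈ +$586 million.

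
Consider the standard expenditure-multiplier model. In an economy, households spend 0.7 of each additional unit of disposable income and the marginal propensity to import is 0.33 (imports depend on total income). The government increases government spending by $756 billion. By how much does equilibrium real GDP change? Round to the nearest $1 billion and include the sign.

Spending multiplier = 1/(1 − c + m) = 1/(1 − 0.7 + 0.33) = 1/0.63 ≈ 1.587.
ΔY = k × ΔG = (+$756 billion) / 0.63 = +$1,200 billion.

+$1,200 billion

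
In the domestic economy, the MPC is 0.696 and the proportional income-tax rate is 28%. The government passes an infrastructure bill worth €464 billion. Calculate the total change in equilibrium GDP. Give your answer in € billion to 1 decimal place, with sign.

Government-spending multiplier = 1/(1 − c(1−t)) = 1/(1 − 0.696×0.72) = 1/0.49888 ≈ 2.004.
ΔY = k × ΔG = (+€464 billion) / 0.49888 ≈ +€930.1 billion.

+€930.1 billion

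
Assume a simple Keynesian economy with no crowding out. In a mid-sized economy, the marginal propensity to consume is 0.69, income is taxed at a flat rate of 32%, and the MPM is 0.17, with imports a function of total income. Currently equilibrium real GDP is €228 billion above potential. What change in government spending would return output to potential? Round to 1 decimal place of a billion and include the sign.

Spending multiplier = 1/(1 − c(1−t) + m) = 1/(1 − 0.69×0.68 + 0.17) = 1/0.7008 ≈ 1.427.
Need ΔY = −€228 billion, so ΔG = ΔY/k = (−€228 billion) × 0.7008 ≈ −€159.8 billion.
The government should cut government spending by €159.8 billion.

−€159.8 billion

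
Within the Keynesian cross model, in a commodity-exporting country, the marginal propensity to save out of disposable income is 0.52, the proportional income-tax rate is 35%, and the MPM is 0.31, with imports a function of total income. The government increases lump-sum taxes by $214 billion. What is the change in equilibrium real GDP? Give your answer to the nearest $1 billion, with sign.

−$103 billion

MPC = 1 − MPS = 1 − 0.52 = 0.48.
A lump-sum tax change of +$214 billion shifts disposable income by −$214 billion; first-round consumption changes by −c × ΔT = −0.48 × (+$214 billion) = −$102.72 billion.
Expenditure multiplier = 1/(1 − c(1−t) + m) = 1/(1 − 0.48×0.65 + 0.31) = 1/0.998 ≈ 1.002.
The tax multiplier is −c × k ≈ −0.481, so ΔY = k × (−c·ΔT) = (−$102.72 billion) / 0.998 ≈ −$103 billion.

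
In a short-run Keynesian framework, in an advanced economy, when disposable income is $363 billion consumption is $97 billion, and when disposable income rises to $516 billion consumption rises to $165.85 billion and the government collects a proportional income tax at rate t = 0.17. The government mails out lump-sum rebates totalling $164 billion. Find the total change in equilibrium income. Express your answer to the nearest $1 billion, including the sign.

+$118 billion

MPC = ΔC/ΔYd = (165.85 − 97)/(516 − 363) = 68.85/153 = 0.45.
A lump-sum tax change of −$164 billion shifts disposable income by +$164 billion; first-round consumption changes by −c × ΔT = −0.45 × (−$164 billion) = +$73.8 billion.
Expenditure multiplier = 1/(1 − c(1−t)) = 1/(1 − 0.45×0.83) = 1/0.6265 ≈ 1.596.
The tax multiplier is −c × k ≈ −0.718, so ΔY = k × (−c·ΔT) = (+$73.8 billion) / 0.6265 ≈ +$118 billion.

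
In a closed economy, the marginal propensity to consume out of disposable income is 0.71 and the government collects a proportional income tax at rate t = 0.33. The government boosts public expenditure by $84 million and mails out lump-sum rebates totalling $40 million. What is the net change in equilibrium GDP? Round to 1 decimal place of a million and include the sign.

Expenditure multiplier = 1/(1 − c(1−t)) = 1/(1 − 0.71×0.67) = 1/0.5243 ≈ 1.907.
ΔG contributes k·ΔG = (+$84 million) / 0.5243 ≈ +$160.2 million.
ΔT of −$40 million changes first-round spending by −c·ΔT = +$28.4 million, contributing k·(−c·ΔT) = (+$28.4 million) / 0.5243 ≈ +$54.2 million.
Net ΔY = k(ΔG − c·ΔT) = (+$112.4 million) / 0.5243 ≈ +$214.4 million.

+$214.4 million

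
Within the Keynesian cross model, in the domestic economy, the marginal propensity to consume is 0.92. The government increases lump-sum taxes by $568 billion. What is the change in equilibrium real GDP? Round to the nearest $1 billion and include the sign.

A lump-sum tax change of +$568 billion shifts disposable income by −$568 billion; first-round consumption changes by −c × ΔT = −0.92 × (+$568 billion) = −$522.56 billion.
Expenditure multiplier = 1/(1 − MPC) = 1/(1 − 0.92) = 1/0.08 = 12.5.
The tax multiplier is −c × k = −11.5, so ΔY = k × (−c·ΔT) = (−$522.56 billion) / 0.08 = −$6,532 billion.

−$6,532 billion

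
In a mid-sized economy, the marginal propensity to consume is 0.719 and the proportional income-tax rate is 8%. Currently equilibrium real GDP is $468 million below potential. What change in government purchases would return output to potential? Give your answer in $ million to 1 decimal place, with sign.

Spending multiplier = 1/(1 − c(1−t)) = 1/(1 − 0.719×0.92) = 1/0.33852 ≈ 2.954.
Need ΔY = +$468 million, so ΔG = ΔY/k = (+$468 million) × 0.33852 ≈ +$158.4 million.
The government should increase government purchases by $158.4 million.

+$158.4 million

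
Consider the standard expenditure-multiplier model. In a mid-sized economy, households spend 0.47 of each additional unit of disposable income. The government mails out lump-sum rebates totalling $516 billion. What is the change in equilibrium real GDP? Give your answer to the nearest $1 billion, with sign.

A lump-sum tax change of −$516 billion shifts disposable income by +$516 billion; first-round consumption changes by −c × ΔT = −0.47 × (−$516 billion) = +$242.52 billion.
Expenditure multiplier = 1/(1 − MPC) = 1/(1 − 0.47) = 1/0.53 ≈ 1.887.
The tax multiplier is −c × k ≈ −0.887, so ΔY = k × (−c·ΔT) = (+$242.52 billion) / 0.53 ≈ +$458 billion.

+$458 billion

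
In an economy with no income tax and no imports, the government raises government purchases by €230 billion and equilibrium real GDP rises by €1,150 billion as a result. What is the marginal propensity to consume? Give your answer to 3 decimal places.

Implied spending multiplier k = ΔY/ΔG = 1,150/230 = 5.
Since k = 1/(1 − MPC), MPC = 1 − 1/k = 1 − ΔG/ΔY = 1 − 230/1,150 = 0.800.

0.800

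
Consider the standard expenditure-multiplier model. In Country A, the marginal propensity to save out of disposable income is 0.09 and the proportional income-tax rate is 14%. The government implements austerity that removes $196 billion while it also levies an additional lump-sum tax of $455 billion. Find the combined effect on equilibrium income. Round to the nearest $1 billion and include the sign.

−$2,806 billion

MPC = 1 − MPS = 1 − 0.09 = 0.91.
Expenditure multiplier = 1/(1 − c(1−t)) = 1/(1 − 0.91×0.86) = 1/0.2174 ≈ 4.6.
ΔG contributes k·ΔG = (−$196 billion) / 0.2174 ≈ −$901.6 billion.
ΔT of +$455 billion changes first-round spending by −c·ΔT = −$414.05 billion, contributing k·(−c·ΔT) = (−$414.05 billion) / 0.2174 ≈ −$1,904.6 billion.
Net ΔY = k(ΔG − c·ΔT) = (−$610.05 billion) / 0.2174 ≈ −$2,806 billion.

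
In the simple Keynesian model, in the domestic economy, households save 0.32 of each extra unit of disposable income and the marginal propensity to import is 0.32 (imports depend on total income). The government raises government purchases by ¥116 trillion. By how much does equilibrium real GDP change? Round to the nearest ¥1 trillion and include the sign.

MPC = 1 − MPS = 1 − 0.32 = 0.68.
Expenditure multiplier = 1/(1 − c + m) = 1/(1 − 0.68 + 0.32) = 1/0.64 ≈ 1.563.
ΔY = k × ΔG = (+¥116 trillion) / 0.64 ≈ +¥181 trillion.

+¥181 trillion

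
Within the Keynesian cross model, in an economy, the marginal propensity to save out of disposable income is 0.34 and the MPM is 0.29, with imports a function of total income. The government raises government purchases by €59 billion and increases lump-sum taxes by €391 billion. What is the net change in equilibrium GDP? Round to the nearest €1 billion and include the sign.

MPC = 1 − MPS = 1 − 0.34 = 0.66.
Expenditure multiplier = 1/(1 − c + m) = 1/(1 − 0.66 + 0.29) = 1/0.63 ≈ 1.587.
ΔG contributes k·ΔG = (+€59 billion) / 0.63 ≈ +€93.7 billion.
ΔT of +€391 billion changes first-round spending by −c·ΔT = −€258.06 billion, contributing k·(−c·ΔT) = (−€258.06 billion) / 0.63 ≈ −€409.6 billion.
Net ΔY = k(ΔG − c·ΔT) = (−€199.06 billion) / 0.63 ≈ −€316 billion.

−€316 billion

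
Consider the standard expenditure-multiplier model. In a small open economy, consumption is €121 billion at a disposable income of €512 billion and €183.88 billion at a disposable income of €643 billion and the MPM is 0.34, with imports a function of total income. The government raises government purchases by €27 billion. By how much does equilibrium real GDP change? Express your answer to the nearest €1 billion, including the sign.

+€31 billion

MPC = ΔC/ΔYd = (183.88 − 121)/(643 − 512) = 62.88/131 = 0.48.
Government-spending multiplier = 1/(1 − c + m) = 1/(1 − 0.48 + 0.34) = 1/0.86 ≈ 1.163.
ΔY = k × ΔG = (+€27 billion) / 0.86 ≈ +€31 billion.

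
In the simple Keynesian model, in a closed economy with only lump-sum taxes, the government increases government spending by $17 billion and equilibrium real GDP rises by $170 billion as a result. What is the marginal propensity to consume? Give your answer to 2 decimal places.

Implied spending multiplier k = ΔY/ΔG = 170/17 = 10.
Since k = 1/(1 − MPC), MPC = 1 − 1/k = 1 − ΔG/ΔY = 1 − 17/170 = 0.90.

0.90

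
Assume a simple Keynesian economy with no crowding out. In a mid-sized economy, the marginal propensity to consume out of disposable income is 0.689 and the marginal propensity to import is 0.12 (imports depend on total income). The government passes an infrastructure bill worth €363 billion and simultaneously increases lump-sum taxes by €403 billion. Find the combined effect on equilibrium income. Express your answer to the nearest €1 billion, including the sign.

Expenditure multiplier = 1/(1 − c + m) = 1/(1 − 0.689 + 0.12) = 1/0.431 ≈ 2.32.
ΔG contributes k·ΔG = (+€363 billion) / 0.431 ≈ +€842.2 billion.
ΔT of +€403 billion changes first-round spending by −c·ΔT = −€277.667 billion, contributing k·(−c·ΔT) = (−€277.667 billion) / 0.431 ≈ −€644.2 billion.
Net ΔY = k(ΔG − c·ΔT) = (+€85.333 billion) / 0.431 ≈ +€198 billion.

+€198 billion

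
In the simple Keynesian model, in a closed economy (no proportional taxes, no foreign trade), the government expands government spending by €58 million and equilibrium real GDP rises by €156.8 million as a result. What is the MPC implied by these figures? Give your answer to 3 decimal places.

Implied spending multiplier k = ΔY/ΔG = 156.8/58 ≈ 2.7034.
Since k = 1/(1 − MPC), MPC = 1 − 1/k = 1 − ΔG/ΔY = 1 − 58/156.8 ≈ 0.630.

0.630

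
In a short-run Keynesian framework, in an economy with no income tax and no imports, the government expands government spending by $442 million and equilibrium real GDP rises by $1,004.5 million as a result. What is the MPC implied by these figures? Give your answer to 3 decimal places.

Implied spending multiplier k = ΔY/ΔG = 1,004.5/442 ≈ 2.2726.
Since k = 1/(1 − MPC), MPC = 1 − 1/k = 1 − ΔG/ΔY = 1 − 442/1,004.5 ≈ 0.560.

0.560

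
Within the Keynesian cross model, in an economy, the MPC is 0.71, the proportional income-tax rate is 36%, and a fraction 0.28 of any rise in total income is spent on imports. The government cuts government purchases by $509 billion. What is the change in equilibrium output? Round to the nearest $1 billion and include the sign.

Spending multiplier = 1/(1 − c(1−t) + m) = 1/(1 − 0.71×0.64 + 0.28) = 1/0.8256 ≈ 1.211.
ΔY = k × ΔG = (−$509 billion) / 0.8256 ≈ −$617 billion.

−$617 billion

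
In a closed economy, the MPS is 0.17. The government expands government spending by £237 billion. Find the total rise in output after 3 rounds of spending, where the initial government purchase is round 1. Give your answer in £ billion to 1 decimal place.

MPC = 1 − MPS = 1 − 0.17 = 0.83.
Round 1 adds ΔG = £237 billion; each later round is MPC = 0.83 times the previous.
After 3 rounds: 237 + 196.71 + 163.2693 = ΔG·(1 − c^3)/(1 − c) = 237 × (1 − 0.571787)/0.17 ≈ £597 billion.

£597.0 billion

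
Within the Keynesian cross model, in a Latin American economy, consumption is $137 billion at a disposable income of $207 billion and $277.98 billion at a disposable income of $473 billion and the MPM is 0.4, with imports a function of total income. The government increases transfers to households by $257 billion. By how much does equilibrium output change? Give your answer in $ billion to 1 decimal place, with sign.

MPC = ΔC/ΔYd = (277.98 − 137)/(473 − 207) = 140.98/266 = 0.53.
The transfer change shifts disposable income by +$257 billion, so first-round consumption changes by c·ΔTR = 0.53 × (+$257 billion) = +$136.21 billion.
Expenditure multiplier = 1/(1 − c + m) = 1/(1 − 0.53 + 0.4) = 1/0.87 ≈ 1.149.
The transfer multiplier is c × k ≈ 0.609, so ΔY = k × (c·ΔTR) = (+$136.21 billion) / 0.87 ≈ +$156.6 billion.

+$156.6 billion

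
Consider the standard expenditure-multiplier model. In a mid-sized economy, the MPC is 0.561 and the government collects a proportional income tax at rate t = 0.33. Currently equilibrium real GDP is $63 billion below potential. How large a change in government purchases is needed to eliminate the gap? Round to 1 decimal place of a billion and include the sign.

Spending multiplier = 1/(1 − c(1−t)) = 1/(1 − 0.561×0.67) = 1/0.62413 ≈ 1.602.
Need ΔY = +$63 billion, so ΔG = ΔY/k = (+$63 billion) × 0.62413 ≈ +$39.3 billion.
The government should increase government purchases by $39.3 billion.

+$39.3 billion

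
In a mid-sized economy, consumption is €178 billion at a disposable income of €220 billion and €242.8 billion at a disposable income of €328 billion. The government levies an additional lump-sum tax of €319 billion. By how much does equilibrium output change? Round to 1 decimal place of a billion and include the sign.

−€478.5 billion

MPC = ΔC/ΔYd = (242.8 − 178)/(328 − 220) = 64.8/108 = 0.6.
A lump-sum tax change of +€319 billion shifts disposable income by −€319 billion; first-round consumption changes by −c × ΔT = −0.6 × (+€319 billion) = −€191.4 billion.
Expenditure multiplier = 1/(1 − MPC) = 1/(1 − 0.6) = 1/0.4 = 2.5.
The tax multiplier is −c × k = −1.5, so ΔY = k × (−c·ΔT) = (−€191.4 billion) / 0.4 = −€478.5 billion.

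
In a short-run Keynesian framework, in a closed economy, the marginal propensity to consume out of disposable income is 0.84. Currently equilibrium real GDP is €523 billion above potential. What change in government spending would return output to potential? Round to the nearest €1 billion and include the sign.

Spending multiplier = 1/(1 − MPC) = 1/(1 − 0.84) = 1/0.16 = 6.25.
Need ΔY = −€523 billion, so ΔG = ΔY/k = (−€523 billion) × 0.16 ≈ −€84 billion.
The government should cut government spending by €84 billion.

−€84 billion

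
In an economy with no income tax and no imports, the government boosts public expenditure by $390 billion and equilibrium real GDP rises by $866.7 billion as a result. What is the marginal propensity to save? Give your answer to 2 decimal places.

Implied spending multiplier k = ΔY/ΔG = 866.7/390 ≈ 2.2223.
Since k = 1/(1 − MPC), MPC = 1 − 1/k = 1 − ΔG/ΔY = 1 − 390/866.7 ≈ 0.55.
MPS = 1 − MPC = 0.45.

0.45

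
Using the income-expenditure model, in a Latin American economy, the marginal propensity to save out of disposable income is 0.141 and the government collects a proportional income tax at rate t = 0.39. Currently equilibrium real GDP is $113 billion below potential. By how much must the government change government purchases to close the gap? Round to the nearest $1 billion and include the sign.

+$54 billion

MPC = 1 − MPS = 1 − 0.141 = 0.859.
Spending multiplier = 1/(1 − c(1−t)) = 1/(1 − 0.859×0.61) = 1/0.47601 ≈ 2.101.
Need ΔY = +$113 billion, so ΔG = ΔY/k = (+$113 billion) × 0.47601 ≈ +$54 billion.
The government should increase government purchases by $54 billion.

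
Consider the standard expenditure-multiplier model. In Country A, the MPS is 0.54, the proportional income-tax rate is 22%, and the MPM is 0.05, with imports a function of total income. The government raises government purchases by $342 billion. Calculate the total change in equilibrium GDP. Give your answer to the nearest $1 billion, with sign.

+$495 billion

MPC = 1 − MPS = 1 − 0.54 = 0.46.
Spending multiplier = 1/(1 − c(1−t) + m) = 1/(1 − 0.46×0.78 + 0.05) = 1/0.6912 ≈ 1.447.
ΔY = k × ΔG = (+$342 billion) / 0.6912 ≈ +$495 billion.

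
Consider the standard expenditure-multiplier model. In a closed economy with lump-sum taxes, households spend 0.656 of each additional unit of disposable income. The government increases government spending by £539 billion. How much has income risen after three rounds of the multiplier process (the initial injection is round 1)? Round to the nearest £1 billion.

£1,125 billion

Round 1 adds ΔG = £539 billion; each later round is MPC = 0.656 times the previous.
After 3 rounds: 539 + 353.584 + 231.951104 = ΔG·(1 − c^3)/(1 − c) = 539 × (1 − 0.282300416)/0.344 ≈ £1,125 billion.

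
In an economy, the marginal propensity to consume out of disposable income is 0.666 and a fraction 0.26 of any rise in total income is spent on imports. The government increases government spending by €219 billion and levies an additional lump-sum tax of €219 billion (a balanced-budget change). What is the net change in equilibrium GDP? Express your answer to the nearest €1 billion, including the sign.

+€123 billion

Expenditure multiplier = 1/(1 − c + m) = 1/(1 − 0.666 + 0.26) = 1/0.594 ≈ 1.684.
ΔG contributes k·ΔG = (+€219 billion) / 0.594 ≈ +€368.7 billion.
ΔT of +€219 billion changes first-round spending by −c·ΔT = −€145.854 billion, contributing k·(−c·ΔT) = (−€145.854 billion) / 0.594 ≈ −€245.5 billion.
Net ΔY = k(ΔG − c·ΔT) = (+€73.146 billion) / 0.594 ≈ +€123 billion.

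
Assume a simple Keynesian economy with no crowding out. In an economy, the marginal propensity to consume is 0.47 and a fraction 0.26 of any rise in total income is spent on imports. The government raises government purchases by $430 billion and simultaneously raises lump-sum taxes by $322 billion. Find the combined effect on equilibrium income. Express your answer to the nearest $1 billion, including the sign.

Expenditure multiplier = 1/(1 − c + m) = 1/(1 − 0.47 + 0.26) = 1/0.79 ≈ 1.266.
ΔG contributes k·ΔG = (+$430 billion) / 0.79 ≈ +$544.3 billion.
ΔT of +$322 billion changes first-round spending by −c·ΔT = −$151.34 billion, contributing k·(−c·ΔT) = (−$151.34 billion) / 0.79 ≈ −$191.6 billion.
Net ΔY = k(ΔG − c·ΔT) = (+$278.66 billion) / 0.79 ≈ +$353 billion.

+$353 billion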